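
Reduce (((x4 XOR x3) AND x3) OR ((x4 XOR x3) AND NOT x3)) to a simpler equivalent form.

By distribution ((E AND v) OR (E AND NOT v) = E):
= (x4 XOR x3)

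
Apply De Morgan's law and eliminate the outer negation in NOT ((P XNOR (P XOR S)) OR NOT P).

NOT (P XNOR (P XOR S)) AND P
De Morgan's: NOT(OR of terms) = AND of negations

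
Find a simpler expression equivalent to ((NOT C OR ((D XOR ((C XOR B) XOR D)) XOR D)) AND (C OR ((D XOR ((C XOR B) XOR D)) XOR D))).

By distribution ((E OR v) AND (E OR NOT v) = E) then XOR self-cancellation ((E XOR v) XOR v = E):
= ((C XOR B) XOR D)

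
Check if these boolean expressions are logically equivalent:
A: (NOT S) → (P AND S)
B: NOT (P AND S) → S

Yes, Contrapositive is always equivalent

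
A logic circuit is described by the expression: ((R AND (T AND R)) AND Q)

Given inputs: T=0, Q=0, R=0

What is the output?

Substituting: ((0 AND (0 AND 0)) AND 0)
= 0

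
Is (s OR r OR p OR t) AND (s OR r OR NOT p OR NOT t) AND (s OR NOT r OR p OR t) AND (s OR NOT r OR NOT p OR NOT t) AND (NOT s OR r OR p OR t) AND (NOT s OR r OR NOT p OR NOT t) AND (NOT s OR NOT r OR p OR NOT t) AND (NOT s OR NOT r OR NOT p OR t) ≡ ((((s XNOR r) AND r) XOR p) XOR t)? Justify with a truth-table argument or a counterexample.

Yes, they are equivalent — the two output columns agree on all 16 assignments:
s | r | p | t | Expression 1 | Expression 2
-------------------------------------------
0 | 0 | 0 | 0 | 0 | 0
0 | 0 | 0 | 1 | 1 | 1
0 | 0 | 1 | 0 | 1 | 1
0 | 0 | 1 | 1 | 0 | 0
0 | 1 | 0 | 0 | 0 | 0
0 | 1 | 0 | 1 | 1 | 1
0 | 1 | 1 | 0 | 1 | 1
0 | 1 | 1 | 1 | 0 | 0
1 | 0 | 0 | 0 | 0 | 0
1 | 0 | 0 | 1 | 1 | 1
1 | 0 | 1 | 0 | 1 | 1
1 | 0 | 1 | 1 | 0 | 0
1 | 1 | 0 | 0 | 1 | 1
1 | 1 | 0 | 1 | 0 | 0
1 | 1 | 1 | 0 | 0 | 0
1 | 1 | 1 | 1 | 1 | 1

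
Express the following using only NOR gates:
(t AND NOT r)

((t NOR t) NOR ((r NOR r) NOR (r NOR r)))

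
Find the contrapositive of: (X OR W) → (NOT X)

Contrapositive: X → NOT (X OR W)
Note: A statement and its contrapositive are logically equivalent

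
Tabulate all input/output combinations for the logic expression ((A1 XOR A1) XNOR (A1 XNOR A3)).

A3 | A1 | Output
----------------
0 | 0 | 0
0 | 1 | 1
1 | 0 | 1
1 | 1 | 0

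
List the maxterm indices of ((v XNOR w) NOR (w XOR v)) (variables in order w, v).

ΠM(0, 1, 2, 3) = (w OR v) AND (w OR NOT v) AND (NOT w OR v) AND (NOT w OR NOT v)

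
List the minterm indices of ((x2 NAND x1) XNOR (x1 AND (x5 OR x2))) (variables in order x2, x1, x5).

Σm(3) = (NOT x2 AND x1 AND x5)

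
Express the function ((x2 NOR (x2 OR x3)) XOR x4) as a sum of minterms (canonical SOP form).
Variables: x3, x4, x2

Σm(0, 3, 6, 7) = (NOT x3 AND NOT x4 AND NOT x2) OR (NOT x3 AND x4 AND x2) OR (x3 AND x4 AND NOT x2) OR (x3 AND x4 AND x2)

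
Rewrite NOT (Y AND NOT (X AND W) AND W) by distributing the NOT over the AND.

NOT Y OR (X AND W) OR NOT W
De Morgan's: NOT(AND of terms) = OR of negations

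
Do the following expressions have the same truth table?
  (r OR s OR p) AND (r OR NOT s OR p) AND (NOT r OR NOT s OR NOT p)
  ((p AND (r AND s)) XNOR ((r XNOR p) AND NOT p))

Yes, they are equivalent — the two output columns agree on all 8 assignments:
r | s | p | Expression 1 | Expression 2
---------------------------------------
0 | 0 | 0 | 0 | 0
0 | 0 | 1 | 1 | 1
0 | 1 | 0 | 0 | 0
0 | 1 | 1 | 1 | 1
1 | 0 | 0 | 1 | 1
1 | 0 | 1 | 1 | 1
1 | 1 | 0 | 1 | 1
1 | 1 | 1 | 0 | 0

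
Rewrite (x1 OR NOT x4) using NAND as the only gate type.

((x1 NAND x1) NAND ((x4 NAND x4) NAND (x4 NAND x4)))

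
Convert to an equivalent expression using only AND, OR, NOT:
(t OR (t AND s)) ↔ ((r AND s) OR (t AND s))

((t OR (t AND s)) AND ((r AND s) OR (t AND s))) OR (NOT (t OR (t AND s)) AND NOT ((r AND s) OR (t AND s)))
(Biconditional = both true or both false)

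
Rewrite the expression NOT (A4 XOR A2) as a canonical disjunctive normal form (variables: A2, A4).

(NOT A2 AND NOT A4) OR (A2 AND A4)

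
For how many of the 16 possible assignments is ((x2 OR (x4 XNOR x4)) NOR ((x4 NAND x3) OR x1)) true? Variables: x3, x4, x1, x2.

No assignment satisfies the expression.
Count: 0 out of 16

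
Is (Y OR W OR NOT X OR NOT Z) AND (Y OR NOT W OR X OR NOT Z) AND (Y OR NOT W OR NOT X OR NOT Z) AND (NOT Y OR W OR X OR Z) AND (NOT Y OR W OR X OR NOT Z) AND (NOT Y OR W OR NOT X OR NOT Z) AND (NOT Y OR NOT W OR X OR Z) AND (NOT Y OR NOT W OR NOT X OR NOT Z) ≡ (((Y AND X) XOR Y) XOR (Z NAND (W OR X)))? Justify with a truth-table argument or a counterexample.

Yes, they are equivalent — the two output columns agree on all 16 assignments:
Y | W | X | Z | Expression 1 | Expression 2
-------------------------------------------
0 | 0 | 0 | 0 | 1 | 1
0 | 0 | 0 | 1 | 1 | 1
0 | 0 | 1 | 0 | 1 | 1
0 | 0 | 1 | 1 | 0 | 0
0 | 1 | 0 | 0 | 1 | 1
0 | 1 | 0 | 1 | 0 | 0
0 | 1 | 1 | 0 | 1 | 1
0 | 1 | 1 | 1 | 0 | 0
1 | 0 | 0 | 0 | 0 | 0
1 | 0 | 0 | 1 | 0 | 0
1 | 0 | 1 | 0 | 1 | 1
1 | 0 | 1 | 1 | 0 | 0
1 | 1 | 0 | 0 | 0 | 0
1 | 1 | 0 | 1 | 1 | 1
1 | 1 | 1 | 0 | 1 | 1
1 | 1 | 1 | 1 | 0 | 0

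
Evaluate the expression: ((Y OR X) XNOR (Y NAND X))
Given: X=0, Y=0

Substituting: ((0 OR 0) XNOR (0 NAND 0))
= 0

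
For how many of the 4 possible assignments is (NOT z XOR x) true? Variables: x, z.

Satisfying assignments: (0,0), (1,1)
Count: 2 out of 4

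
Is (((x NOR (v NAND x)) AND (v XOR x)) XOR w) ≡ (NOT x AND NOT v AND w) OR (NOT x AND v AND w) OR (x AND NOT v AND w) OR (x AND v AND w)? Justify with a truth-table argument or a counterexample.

Yes, they are equivalent — the two output columns agree on all 8 assignments:
x | v | w | Expression 1 | Expression 2
---------------------------------------
0 | 0 | 0 | 0 | 0
0 | 0 | 1 | 1 | 1
0 | 1 | 0 | 0 | 0
0 | 1 | 1 | 1 | 1
1 | 0 | 0 | 0 | 0
1 | 0 | 1 | 1 | 1
1 | 1 | 0 | 0 | 0
1 | 1 | 1 | 1 | 1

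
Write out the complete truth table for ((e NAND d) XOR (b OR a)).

e | b | d | a | Output
----------------------
0 | 0 | 0 | 0 | 1
0 | 0 | 0 | 1 | 0
0 | 0 | 1 | 0 | 1
0 | 0 | 1 | 1 | 0
0 | 1 | 0 | 0 | 0
0 | 1 | 0 | 1 | 0
0 | 1 | 1 | 0 | 0
0 | 1 | 1 | 1 | 0
1 | 0 | 0 | 0 | 1
1 | 0 | 0 | 1 | 0
1 | 0 | 1 | 0 | 0
1 | 0 | 1 | 1 | 1
1 | 1 | 0 | 0 | 0
1 | 1 | 0 | 1 | 0
1 | 1 | 1 | 0 | 1
1 | 1 | 1 | 1 | 1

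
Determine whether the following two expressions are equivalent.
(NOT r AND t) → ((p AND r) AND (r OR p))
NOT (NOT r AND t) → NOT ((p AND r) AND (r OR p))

No, Inverse is not equivalent to original (counterexample: t=0, p=1, r=1)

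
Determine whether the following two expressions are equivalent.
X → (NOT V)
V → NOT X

Yes, Contrapositive is always equivalent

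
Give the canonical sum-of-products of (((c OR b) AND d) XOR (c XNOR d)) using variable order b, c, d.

Σm(0, 4, 5) = (NOT b AND NOT c AND NOT d) OR (b AND NOT c AND NOT d) OR (b AND NOT c AND d)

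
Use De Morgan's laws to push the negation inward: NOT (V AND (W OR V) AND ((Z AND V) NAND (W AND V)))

NOT V OR NOT (W OR V) OR NOT ((Z AND V) NAND (W AND V))
De Morgan's: NOT(AND of terms) = OR of negations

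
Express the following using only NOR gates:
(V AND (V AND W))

((V NOR V) NOR (((V NOR V) NOR (W NOR W)) NOR ((V NOR V) NOR (W NOR W))))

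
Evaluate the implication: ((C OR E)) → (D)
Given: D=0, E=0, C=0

Antecedent ((C OR E)) = 0; consequent (D) = 0.
0 → 0 = 1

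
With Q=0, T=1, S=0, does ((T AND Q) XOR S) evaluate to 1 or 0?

Substituting: ((1 AND 0) XOR 0)
= 0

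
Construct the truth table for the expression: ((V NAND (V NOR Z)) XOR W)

Z | W | V | Output
------------------
0 | 0 | 0 | 1
0 | 0 | 1 | 1
0 | 1 | 0 | 0
0 | 1 | 1 | 0
1 | 0 | 0 | 1
1 | 0 | 1 | 1
1 | 1 | 0 | 0
1 | 1 | 1 | 0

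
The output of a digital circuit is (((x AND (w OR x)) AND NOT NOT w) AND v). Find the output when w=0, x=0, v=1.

Substituting: (((0 AND (0 OR 0)) AND NOT NOT 0) AND 1)
= 0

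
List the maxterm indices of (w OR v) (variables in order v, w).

ΠM(0) = (v OR w)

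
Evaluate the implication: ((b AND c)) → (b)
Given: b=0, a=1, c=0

Antecedent ((b AND c)) = 0; consequent (b) = 0.
0 → 0 = 1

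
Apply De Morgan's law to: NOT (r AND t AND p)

NOT r OR NOT t OR NOT p
De Morgan's: NOT(AND of terms) = OR of negations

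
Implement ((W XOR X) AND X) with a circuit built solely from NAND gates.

((((W NAND (W NAND X)) NAND (X NAND (W NAND X))) NAND X) NAND (((W NAND (W NAND X)) NAND (X NAND (W NAND X))) NAND X))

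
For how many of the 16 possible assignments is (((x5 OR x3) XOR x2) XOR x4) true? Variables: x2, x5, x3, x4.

Satisfying assignments: (0,0,0,1), (0,0,1,0), (0,1,0,0), (0,1,1,0), (1,0,0,0), (1,0,1,1), (1,1,0,1), (1,1,1,1)
Count: 8 out of 16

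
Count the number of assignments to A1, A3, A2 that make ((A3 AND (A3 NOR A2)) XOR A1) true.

Satisfying assignments: (1,0,0), (1,0,1), (1,1,0), (1,1,1)
Count: 4 out of 8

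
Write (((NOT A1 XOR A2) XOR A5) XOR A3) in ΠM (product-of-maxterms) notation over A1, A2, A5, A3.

ΠM(1, 2, 4, 7, 8, 11, 13, 14) = (A1 OR A2 OR A5 OR NOT A3) AND (A1 OR A2 OR NOT A5 OR A3) AND (A1 OR NOT A2 OR A5 OR A3) AND (A1 OR NOT A2 OR NOT A5 OR NOT A3) AND (NOT A1 OR A2 OR A5 OR A3) AND (NOT A1 OR A2 OR NOT A5 OR NOT A3) AND (NOT A1 OR NOT A2 OR A5 OR NOT A3) AND (NOT A1 OR NOT A2 OR NOT A5 OR A3)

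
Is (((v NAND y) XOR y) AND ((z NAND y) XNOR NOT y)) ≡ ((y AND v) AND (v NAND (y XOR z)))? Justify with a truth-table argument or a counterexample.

No. Counterexample: with v=0, z=0, y=0, Expression 1 = 1 but Expression 2 = 0.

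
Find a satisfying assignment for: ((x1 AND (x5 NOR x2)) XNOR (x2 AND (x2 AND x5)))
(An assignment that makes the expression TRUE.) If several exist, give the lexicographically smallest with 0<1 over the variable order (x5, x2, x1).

x5=0, x2=0, x1=0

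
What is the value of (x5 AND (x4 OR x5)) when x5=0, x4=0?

Substituting: (0 AND (0 OR 0))
= 0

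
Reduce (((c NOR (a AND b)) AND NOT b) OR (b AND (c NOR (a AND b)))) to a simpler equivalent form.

By distribution ((E AND v) OR (E AND NOT v) = E):
= (c NOR (a AND b))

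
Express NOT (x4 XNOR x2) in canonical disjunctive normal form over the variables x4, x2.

(NOT x4 AND x2) OR (x4 AND NOT x2)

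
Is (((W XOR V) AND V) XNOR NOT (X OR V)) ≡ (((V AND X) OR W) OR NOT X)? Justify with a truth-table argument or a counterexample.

No. Counterexample: with W=0, V=0, X=0, Expression 1 = 0 but Expression 2 = 1.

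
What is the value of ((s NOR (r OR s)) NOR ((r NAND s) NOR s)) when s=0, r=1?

Substituting: ((0 NOR (1 OR 0)) NOR ((1 NAND 0) NOR 0))
= 1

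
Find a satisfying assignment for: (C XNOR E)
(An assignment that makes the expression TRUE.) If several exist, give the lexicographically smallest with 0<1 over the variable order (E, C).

E=0, C=0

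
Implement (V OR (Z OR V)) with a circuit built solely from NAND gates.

((V NAND V) NAND (((Z NAND Z) NAND (V NAND V)) NAND ((Z NAND Z) NAND (V NAND V))))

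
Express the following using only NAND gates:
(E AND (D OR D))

((E NAND ((D NAND D) NAND (D NAND D))) NAND (E NAND ((D NAND D) NAND (D NAND D))))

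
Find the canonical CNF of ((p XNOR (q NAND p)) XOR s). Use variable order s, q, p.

(s OR q OR p) AND (s OR NOT q OR p) AND (s OR NOT q OR NOT p) AND (NOT s OR q OR NOT p)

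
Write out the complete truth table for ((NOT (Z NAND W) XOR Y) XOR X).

Y | Z | X | W | Output
----------------------
0 | 0 | 0 | 0 | 0
0 | 0 | 0 | 1 | 0
0 | 0 | 1 | 0 | 1
0 | 0 | 1 | 1 | 1
0 | 1 | 0 | 0 | 0
0 | 1 | 0 | 1 | 1
0 | 1 | 1 | 0 | 1
0 | 1 | 1 | 1 | 0
1 | 0 | 0 | 0 | 1
1 | 0 | 0 | 1 | 1
1 | 0 | 1 | 0 | 0
1 | 0 | 1 | 1 | 0
1 | 1 | 0 | 0 | 1
1 | 1 | 0 | 1 | 0
1 | 1 | 1 | 0 | 0
1 | 1 | 1 | 1 | 1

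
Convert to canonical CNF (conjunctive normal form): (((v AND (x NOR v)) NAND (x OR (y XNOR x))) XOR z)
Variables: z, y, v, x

(NOT z OR y OR v OR x) AND (NOT z OR y OR v OR NOT x) AND (NOT z OR y OR NOT v OR x) AND (NOT z OR y OR NOT v OR NOT x) AND (NOT z OR NOT y OR v OR x) AND (NOT z OR NOT y OR v OR NOT x) AND (NOT z OR NOT y OR NOT v OR x) AND (NOT z OR NOT y OR NOT v OR NOT x)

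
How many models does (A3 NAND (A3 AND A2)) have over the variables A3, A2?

Satisfying assignments: (0,0), (0,1), (1,0)
Count: 3 out of 4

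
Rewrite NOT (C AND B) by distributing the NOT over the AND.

NOT C OR NOT B
De Morgan's: NOT(AND of terms) = OR of negations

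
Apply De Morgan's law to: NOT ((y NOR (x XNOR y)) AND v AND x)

NOT (y NOR (x XNOR y)) OR NOT v OR NOT x
De Morgan's: NOT(AND of terms) = OR of negations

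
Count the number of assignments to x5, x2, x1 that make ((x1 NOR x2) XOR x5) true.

Satisfying assignments: (0,0,0), (1,0,1), (1,1,0), (1,1,1)
Count: 4 out of 8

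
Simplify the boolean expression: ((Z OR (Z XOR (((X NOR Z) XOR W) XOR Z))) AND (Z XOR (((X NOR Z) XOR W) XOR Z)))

By absorption (E AND (E OR v) = E) then XOR self-cancellation ((E XOR v) XOR v = E):
= ((X NOR Z) XOR W)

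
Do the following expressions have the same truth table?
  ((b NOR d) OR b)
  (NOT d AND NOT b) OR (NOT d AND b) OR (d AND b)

Yes, they are equivalent — the two output columns agree on all 4 assignments:
d | b | Expression 1 | Expression 2
-----------------------------------
0 | 0 | 1 | 1
0 | 1 | 1 | 1
1 | 0 | 0 | 0
1 | 1 | 1 | 1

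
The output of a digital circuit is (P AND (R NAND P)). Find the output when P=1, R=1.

Substituting: (1 AND (1 NAND 1))
= 0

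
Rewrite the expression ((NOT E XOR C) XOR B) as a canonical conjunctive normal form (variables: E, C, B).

(E OR C OR NOT B) AND (E OR NOT C OR B) AND (NOT E OR C OR B) AND (NOT E OR NOT C OR NOT B)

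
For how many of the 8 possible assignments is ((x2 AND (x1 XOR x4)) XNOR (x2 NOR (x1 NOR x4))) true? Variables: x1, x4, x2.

Satisfying assignments: (0,0,0), (0,0,1), (1,1,1)
Count: 3 out of 8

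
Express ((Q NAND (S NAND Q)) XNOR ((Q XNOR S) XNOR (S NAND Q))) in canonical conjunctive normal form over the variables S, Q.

(NOT S OR Q) AND (NOT S OR NOT Q)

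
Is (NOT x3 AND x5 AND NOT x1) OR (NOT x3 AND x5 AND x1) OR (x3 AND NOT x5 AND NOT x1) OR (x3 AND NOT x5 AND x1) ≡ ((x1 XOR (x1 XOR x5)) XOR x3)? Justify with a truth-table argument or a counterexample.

Yes, they are equivalent — the two output columns agree on all 8 assignments:
x3 | x5 | x1 | Expression 1 | Expression 2
------------------------------------------
0 | 0 | 0 | 0 | 0
0 | 0 | 1 | 0 | 0
0 | 1 | 0 | 1 | 1
0 | 1 | 1 | 1 | 1
1 | 0 | 0 | 1 | 1
1 | 0 | 1 | 1 | 1
1 | 1 | 0 | 0 | 0
1 | 1 | 1 | 0 | 0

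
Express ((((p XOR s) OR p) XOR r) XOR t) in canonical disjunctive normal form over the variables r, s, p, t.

(NOT r AND NOT s AND NOT p AND t) OR (NOT r AND NOT s AND p AND NOT t) OR (NOT r AND s AND NOT p AND NOT t) OR (NOT r AND s AND p AND NOT t) OR (r AND NOT s AND NOT p AND NOT t) OR (r AND NOT s AND p AND t) OR (r AND s AND NOT p AND t) OR (r AND s AND p AND t)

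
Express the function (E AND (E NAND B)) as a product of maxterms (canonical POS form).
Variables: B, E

ΠM(0, 2, 3) = (B OR E) AND (NOT B OR E) AND (NOT B OR NOT E)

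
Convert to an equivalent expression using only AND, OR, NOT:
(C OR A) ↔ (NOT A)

((C OR A) AND (NOT A)) OR (NOT (C OR A) AND A)
(Biconditional = both true or both false)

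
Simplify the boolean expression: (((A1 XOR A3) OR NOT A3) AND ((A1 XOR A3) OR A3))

By distribution ((E OR v) AND (E OR NOT v) = E):
= (A1 XOR A3)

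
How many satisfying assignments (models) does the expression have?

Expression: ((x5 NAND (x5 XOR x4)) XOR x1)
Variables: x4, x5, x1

Satisfying assignments: (0,0,0), (0,1,1), (1,0,0), (1,1,0)
Count: 4 out of 8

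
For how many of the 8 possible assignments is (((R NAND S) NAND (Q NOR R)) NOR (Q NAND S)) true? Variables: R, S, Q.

No assignment satisfies the expression.
Count: 0 out of 8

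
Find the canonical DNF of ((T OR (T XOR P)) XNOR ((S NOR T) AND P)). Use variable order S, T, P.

(NOT S AND NOT T AND NOT P) OR (NOT S AND NOT T AND P) OR (S AND NOT T AND NOT P)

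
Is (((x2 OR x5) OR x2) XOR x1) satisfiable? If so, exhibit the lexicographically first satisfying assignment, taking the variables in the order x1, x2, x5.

x1=0, x2=0, x5=1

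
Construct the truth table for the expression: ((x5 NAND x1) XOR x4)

x5 | x4 | x1 | Output
---------------------
0 | 0 | 0 | 1
0 | 0 | 1 | 1
0 | 1 | 0 | 0
0 | 1 | 1 | 0
1 | 0 | 0 | 1
1 | 0 | 1 | 0
1 | 1 | 0 | 0
1 | 1 | 1 | 1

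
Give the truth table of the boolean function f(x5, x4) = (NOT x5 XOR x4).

x5 | x4 | Output
----------------
0 | 0 | 1
0 | 1 | 0
1 | 0 | 0
1 | 1 | 1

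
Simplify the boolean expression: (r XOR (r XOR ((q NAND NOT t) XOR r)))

By XOR self-cancellation ((E XOR v) XOR v = E):
= ((q NAND NOT t) XOR r)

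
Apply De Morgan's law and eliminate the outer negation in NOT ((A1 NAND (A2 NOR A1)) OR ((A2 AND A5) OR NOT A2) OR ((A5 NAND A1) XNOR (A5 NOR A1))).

NOT (A1 NAND (A2 NOR A1)) AND NOT ((A2 AND A5) OR NOT A2) AND NOT ((A5 NAND A1) XNOR (A5 NOR A1))
De Morgan's: NOT(OR of terms) = AND of negations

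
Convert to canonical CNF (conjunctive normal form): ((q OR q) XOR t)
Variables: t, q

(t OR q) AND (NOT t OR NOT q)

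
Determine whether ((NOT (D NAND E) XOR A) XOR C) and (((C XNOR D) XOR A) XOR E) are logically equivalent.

No. Counterexample: with A=0, C=0, E=0, D=0, Expression 1 = 0 but Expression 2 = 1.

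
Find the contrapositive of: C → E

Contrapositive: NOT E → NOT C
Note: A statement and its contrapositive are logically equivalent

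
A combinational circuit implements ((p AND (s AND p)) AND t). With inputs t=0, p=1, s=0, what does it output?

Substituting: ((1 AND (0 AND 1)) AND 0)
= 0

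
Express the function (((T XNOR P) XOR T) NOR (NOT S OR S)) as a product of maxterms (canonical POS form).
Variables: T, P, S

ΠM(0, 1, 2, 3, 4, 5, 6, 7) = (T OR P OR S) AND (T OR P OR NOT S) AND (T OR NOT P OR S) AND (T OR NOT P OR NOT S) AND (NOT T OR P OR S) AND (NOT T OR P OR NOT S) AND (NOT T OR NOT P OR S) AND (NOT T OR NOT P OR NOT S)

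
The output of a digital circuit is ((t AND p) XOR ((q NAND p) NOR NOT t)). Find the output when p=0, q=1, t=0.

Substituting: ((0 AND 0) XOR ((1 NAND 0) NOR NOT 0))
= 0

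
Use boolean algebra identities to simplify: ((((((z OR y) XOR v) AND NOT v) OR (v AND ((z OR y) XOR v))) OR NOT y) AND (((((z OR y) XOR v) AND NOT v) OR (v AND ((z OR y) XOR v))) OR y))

By distribution ((E OR v) AND (E OR NOT v) = E) then distribution ((E AND v) OR (E AND NOT v) = E):
= ((z OR y) XOR v)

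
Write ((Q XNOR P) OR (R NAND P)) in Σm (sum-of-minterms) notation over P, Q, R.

Σm(0, 1, 2, 3, 4, 6, 7) = (NOT P AND NOT Q AND NOT R) OR (NOT P AND NOT Q AND R) OR (NOT P AND Q AND NOT R) OR (NOT P AND Q AND R) OR (P AND NOT Q AND NOT R) OR (P AND Q AND NOT R) OR (P AND Q AND R)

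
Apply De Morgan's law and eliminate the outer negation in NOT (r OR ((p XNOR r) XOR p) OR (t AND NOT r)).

NOT r AND NOT ((p XNOR r) XOR p) AND NOT (t AND NOT r)
De Morgan's: NOT(OR of terms) = AND of negations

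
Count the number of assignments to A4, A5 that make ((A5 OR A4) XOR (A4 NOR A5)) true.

Satisfying assignments: (0,0), (0,1), (1,0), (1,1)
Count: 4 out of 4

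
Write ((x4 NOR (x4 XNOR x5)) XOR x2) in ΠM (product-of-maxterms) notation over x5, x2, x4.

ΠM(0, 1, 5, 6) = (x5 OR x2 OR x4) AND (x5 OR x2 OR NOT x4) AND (NOT x5 OR x2 OR NOT x4) AND (NOT x5 OR NOT x2 OR x4)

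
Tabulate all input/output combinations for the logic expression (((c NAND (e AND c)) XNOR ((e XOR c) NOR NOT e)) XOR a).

a | e | c | Output
------------------
0 | 0 | 0 | 0
0 | 0 | 1 | 0
0 | 1 | 0 | 0
0 | 1 | 1 | 0
1 | 0 | 0 | 1
1 | 0 | 1 | 1
1 | 1 | 0 | 1
1 | 1 | 1 | 1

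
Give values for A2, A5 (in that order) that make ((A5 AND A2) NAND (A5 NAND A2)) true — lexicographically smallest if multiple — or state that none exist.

A2=0, A5=0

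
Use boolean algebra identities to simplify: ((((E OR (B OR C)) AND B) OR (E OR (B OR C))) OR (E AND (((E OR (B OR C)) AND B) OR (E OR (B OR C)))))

By absorption (E OR (E AND v) = E) then absorption (E OR (E AND v) = E):
= (E OR (B OR C))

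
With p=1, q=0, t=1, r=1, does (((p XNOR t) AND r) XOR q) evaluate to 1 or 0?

Substituting: (((1 XNOR 1) AND 1) XOR 0)
= 1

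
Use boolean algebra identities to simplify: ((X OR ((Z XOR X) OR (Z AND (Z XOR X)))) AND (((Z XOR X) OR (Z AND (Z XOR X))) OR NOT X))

By distribution ((E OR v) AND (E OR NOT v) = E) then absorption (E OR (E AND v) = E):
= (Z XOR X)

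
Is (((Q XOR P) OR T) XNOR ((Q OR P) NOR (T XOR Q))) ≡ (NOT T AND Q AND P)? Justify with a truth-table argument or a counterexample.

Yes, they are equivalent — the two output columns agree on all 8 assignments:
T | Q | P | Expression 1 | Expression 2
---------------------------------------
0 | 0 | 0 | 0 | 0
0 | 0 | 1 | 0 | 0
0 | 1 | 0 | 0 | 0
0 | 1 | 1 | 1 | 1
1 | 0 | 0 | 0 | 0
1 | 0 | 1 | 0 | 0
1 | 1 | 0 | 0 | 0
1 | 1 | 1 | 0 | 0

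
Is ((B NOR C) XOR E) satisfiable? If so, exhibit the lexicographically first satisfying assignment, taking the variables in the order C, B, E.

C=0, B=0, E=0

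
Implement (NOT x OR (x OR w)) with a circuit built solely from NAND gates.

(((x NAND x) NAND (x NAND x)) NAND (((x NAND x) NAND (w NAND w)) NAND ((x NAND x) NAND (w NAND w))))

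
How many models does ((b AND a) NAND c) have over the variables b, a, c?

Satisfying assignments: (0,0,0), (0,0,1), (0,1,0), (0,1,1), (1,0,0), (1,0,1), (1,1,0)
Count: 7 out of 8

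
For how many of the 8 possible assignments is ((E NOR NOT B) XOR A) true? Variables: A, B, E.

Satisfying assignments: (0,1,0), (1,0,0), (1,0,1), (1,1,1)
Count: 4 out of 8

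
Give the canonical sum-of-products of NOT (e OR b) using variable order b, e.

Σm(0) = (NOT b AND NOT e)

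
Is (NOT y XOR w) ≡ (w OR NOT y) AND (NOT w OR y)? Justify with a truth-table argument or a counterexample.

Yes, they are equivalent — the two output columns agree on all 4 assignments:
w | y | Expression 1 | Expression 2
-----------------------------------
0 | 0 | 1 | 1
0 | 1 | 0 | 0
1 | 0 | 0 | 0
1 | 1 | 1 | 1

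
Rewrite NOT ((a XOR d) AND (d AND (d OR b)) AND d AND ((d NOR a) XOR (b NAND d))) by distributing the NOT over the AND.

NOT (a XOR d) OR NOT (d AND (d OR b)) OR NOT d OR NOT ((d NOR a) XOR (b NAND d))
De Morgan's: NOT(AND of terms) = OR of negations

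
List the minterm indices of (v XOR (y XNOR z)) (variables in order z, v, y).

Σm(0, 3, 5, 6) = (NOT z AND NOT v AND NOT y) OR (NOT z AND v AND y) OR (z AND NOT v AND y) OR (z AND v AND NOT y)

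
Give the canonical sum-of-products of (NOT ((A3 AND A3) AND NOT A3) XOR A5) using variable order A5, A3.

Σm(0, 1) = (NOT A5 AND NOT A3) OR (NOT A5 AND A3)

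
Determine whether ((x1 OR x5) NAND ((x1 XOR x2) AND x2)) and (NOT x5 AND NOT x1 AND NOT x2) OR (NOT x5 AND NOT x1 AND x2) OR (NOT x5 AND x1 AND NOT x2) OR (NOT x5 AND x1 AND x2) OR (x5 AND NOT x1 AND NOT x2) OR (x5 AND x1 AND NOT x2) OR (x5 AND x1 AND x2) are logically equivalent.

Yes, they are equivalent — the two output columns agree on all 8 assignments:
x5 | x1 | x2 | Expression 1 | Expression 2
------------------------------------------
0 | 0 | 0 | 1 | 1
0 | 0 | 1 | 1 | 1
0 | 1 | 0 | 1 | 1
0 | 1 | 1 | 1 | 1
1 | 0 | 0 | 1 | 1
1 | 0 | 1 | 0 | 0
1 | 1 | 0 | 1 | 1
1 | 1 | 1 | 1 | 1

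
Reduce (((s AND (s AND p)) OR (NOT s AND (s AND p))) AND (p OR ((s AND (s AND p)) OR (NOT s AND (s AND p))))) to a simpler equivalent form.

By absorption (E AND (E OR v) = E) then distribution ((E AND v) OR (E AND NOT v) = E):
= (s AND p)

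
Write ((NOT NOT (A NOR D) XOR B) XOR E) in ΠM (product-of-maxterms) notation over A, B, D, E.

ΠM(1, 2, 4, 7, 8, 10, 13, 15) = (A OR B OR D OR NOT E) AND (A OR B OR NOT D OR E) AND (A OR NOT B OR D OR E) AND (A OR NOT B OR NOT D OR NOT E) AND (NOT A OR B OR D OR E) AND (NOT A OR B OR NOT D OR E) AND (NOT A OR NOT B OR D OR NOT E) AND (NOT A OR NOT B OR NOT D OR NOT E)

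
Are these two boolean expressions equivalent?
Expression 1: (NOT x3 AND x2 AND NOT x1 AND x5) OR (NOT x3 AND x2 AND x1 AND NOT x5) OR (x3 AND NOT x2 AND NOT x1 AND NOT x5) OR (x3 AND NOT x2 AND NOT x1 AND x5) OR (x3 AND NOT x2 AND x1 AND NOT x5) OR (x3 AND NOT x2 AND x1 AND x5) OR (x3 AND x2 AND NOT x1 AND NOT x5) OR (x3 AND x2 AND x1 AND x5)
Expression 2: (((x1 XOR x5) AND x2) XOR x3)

Yes, they are equivalent — the two output columns agree on all 16 assignments:
x3 | x2 | x1 | x5 | Expression 1 | Expression 2
-----------------------------------------------
0 | 0 | 0 | 0 | 0 | 0
0 | 0 | 0 | 1 | 0 | 0
0 | 0 | 1 | 0 | 0 | 0
0 | 0 | 1 | 1 | 0 | 0
0 | 1 | 0 | 0 | 0 | 0
0 | 1 | 0 | 1 | 1 | 1
0 | 1 | 1 | 0 | 1 | 1
0 | 1 | 1 | 1 | 0 | 0
1 | 0 | 0 | 0 | 1 | 1
1 | 0 | 0 | 1 | 1 | 1
1 | 0 | 1 | 0 | 1 | 1
1 | 0 | 1 | 1 | 1 | 1
1 | 1 | 0 | 0 | 1 | 1
1 | 1 | 0 | 1 | 0 | 0
1 | 1 | 1 | 0 | 0 | 0
1 | 1 | 1 | 1 | 1 | 1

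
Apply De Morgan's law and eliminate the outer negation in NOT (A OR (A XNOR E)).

NOT A AND NOT (A XNOR E)
De Morgan's: NOT(OR of terms) = AND of negations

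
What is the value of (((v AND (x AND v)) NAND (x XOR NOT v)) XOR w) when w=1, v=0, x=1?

Substituting: (((0 AND (1 AND 0)) NAND (1 XOR NOT 0)) XOR 1)
= 0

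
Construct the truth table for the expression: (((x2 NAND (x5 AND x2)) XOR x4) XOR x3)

x5 | x4 | x3 | x2 | Output
--------------------------
0 | 0 | 0 | 0 | 1
0 | 0 | 0 | 1 | 1
0 | 0 | 1 | 0 | 0
0 | 0 | 1 | 1 | 0
0 | 1 | 0 | 0 | 0
0 | 1 | 0 | 1 | 0
0 | 1 | 1 | 0 | 1
0 | 1 | 1 | 1 | 1
1 | 0 | 0 | 0 | 1
1 | 0 | 0 | 1 | 0
1 | 0 | 1 | 0 | 0
1 | 0 | 1 | 1 | 1
1 | 1 | 0 | 0 | 0
1 | 1 | 0 | 1 | 1
1 | 1 | 1 | 0 | 1
1 | 1 | 1 | 1 | 0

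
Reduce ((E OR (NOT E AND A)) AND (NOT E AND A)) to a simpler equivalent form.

By absorption (E AND (E OR v) = E):
= (NOT E AND A)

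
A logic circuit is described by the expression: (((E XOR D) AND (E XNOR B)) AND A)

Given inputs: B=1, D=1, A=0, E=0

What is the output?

Substituting: (((0 XOR 1) AND (0 XNOR 1)) AND 0)
= 0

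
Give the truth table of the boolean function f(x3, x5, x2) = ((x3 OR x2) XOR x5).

x3 | x5 | x2 | Output
---------------------
0 | 0 | 0 | 0
0 | 0 | 1 | 1
0 | 1 | 0 | 1
0 | 1 | 1 | 0
1 | 0 | 0 | 1
1 | 0 | 1 | 1
1 | 1 | 0 | 0
1 | 1 | 1 | 0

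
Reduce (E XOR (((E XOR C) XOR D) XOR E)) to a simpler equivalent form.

By XOR self-cancellation ((E XOR v) XOR v = E):
= ((E XOR C) XOR D)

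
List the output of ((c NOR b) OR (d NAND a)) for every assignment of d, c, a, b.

d | c | a | b | Output
----------------------
0 | 0 | 0 | 0 | 1
0 | 0 | 0 | 1 | 1
0 | 0 | 1 | 0 | 1
0 | 0 | 1 | 1 | 1
0 | 1 | 0 | 0 | 1
0 | 1 | 0 | 1 | 1
0 | 1 | 1 | 0 | 1
0 | 1 | 1 | 1 | 1
1 | 0 | 0 | 0 | 1
1 | 0 | 0 | 1 | 1
1 | 0 | 1 | 0 | 1
1 | 0 | 1 | 1 | 0
1 | 1 | 0 | 0 | 1
1 | 1 | 0 | 1 | 1
1 | 1 | 1 | 0 | 0
1 | 1 | 1 | 1 | 0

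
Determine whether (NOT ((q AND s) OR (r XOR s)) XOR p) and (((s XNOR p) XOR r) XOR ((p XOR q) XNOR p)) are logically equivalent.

No. Counterexample: with p=0, s=0, r=0, q=0, Expression 1 = 1 but Expression 2 = 0.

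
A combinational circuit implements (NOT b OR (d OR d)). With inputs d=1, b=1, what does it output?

Substituting: (NOT 1 OR (1 OR 1))
= 1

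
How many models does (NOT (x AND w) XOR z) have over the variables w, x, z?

Satisfying assignments: (0,0,0), (0,1,0), (1,0,0), (1,1,1)
Count: 4 out of 8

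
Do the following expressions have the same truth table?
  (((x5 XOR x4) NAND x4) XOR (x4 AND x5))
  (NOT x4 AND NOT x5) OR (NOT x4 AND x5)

Yes, they are equivalent — the two output columns agree on all 4 assignments:
x4 | x5 | Expression 1 | Expression 2
-------------------------------------
0 | 0 | 1 | 1
0 | 1 | 1 | 1
1 | 0 | 0 | 0
1 | 1 | 0 | 0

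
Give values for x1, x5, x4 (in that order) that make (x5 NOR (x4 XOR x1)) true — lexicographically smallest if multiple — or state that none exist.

x1=0, x5=0, x4=0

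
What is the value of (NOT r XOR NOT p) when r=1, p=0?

Substituting: (NOT 1 XOR NOT 0)
= 1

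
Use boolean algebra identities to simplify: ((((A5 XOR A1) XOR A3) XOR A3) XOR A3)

By XOR self-cancellation ((E XOR v) XOR v = E):
= ((A5 XOR A1) XOR A3)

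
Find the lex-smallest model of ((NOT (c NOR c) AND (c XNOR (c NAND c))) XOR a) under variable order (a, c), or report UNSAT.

a=1, c=0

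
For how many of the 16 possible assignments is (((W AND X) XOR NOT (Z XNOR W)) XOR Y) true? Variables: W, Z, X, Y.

Satisfying assignments: (0,0,0,1), (0,0,1,1), (0,1,0,0), (0,1,1,0), (1,0,0,0), (1,0,1,1), (1,1,0,1), (1,1,1,0)
Count: 8 out of 16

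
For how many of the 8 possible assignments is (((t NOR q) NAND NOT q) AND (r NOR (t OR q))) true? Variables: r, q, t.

No assignment satisfies the expression.
Count: 0 out of 8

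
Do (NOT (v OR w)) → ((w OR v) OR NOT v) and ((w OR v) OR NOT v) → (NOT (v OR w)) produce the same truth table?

No, Converse is not equivalent to original (counterexample: v=0, w=1, x=0)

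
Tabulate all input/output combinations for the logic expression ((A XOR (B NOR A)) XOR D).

B | D | A | Output
------------------
0 | 0 | 0 | 1
0 | 0 | 1 | 1
0 | 1 | 0 | 0
0 | 1 | 1 | 0
1 | 0 | 0 | 0
1 | 0 | 1 | 1
1 | 1 | 0 | 1
1 | 1 | 1 | 0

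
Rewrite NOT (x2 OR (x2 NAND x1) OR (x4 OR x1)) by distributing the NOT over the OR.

NOT x2 AND NOT (x2 NAND x1) AND NOT (x4 OR x1)
De Morgan's: NOT(OR of terms) = AND of negations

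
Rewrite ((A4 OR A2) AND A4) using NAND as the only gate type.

((((A4 NAND A4) NAND (A2 NAND A2)) NAND A4) NAND (((A4 NAND A4) NAND (A2 NAND A2)) NAND A4))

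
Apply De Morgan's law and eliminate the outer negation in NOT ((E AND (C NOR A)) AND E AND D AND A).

NOT (E AND (C NOR A)) OR NOT E OR NOT D OR NOT A
De Morgan's: NOT(AND of terms) = OR of negations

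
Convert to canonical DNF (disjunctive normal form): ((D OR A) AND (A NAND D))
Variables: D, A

(NOT D AND A) OR (D AND NOT A)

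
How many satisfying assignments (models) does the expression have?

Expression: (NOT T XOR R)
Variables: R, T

Satisfying assignments: (0,0), (1,1)
Count: 2 out of 4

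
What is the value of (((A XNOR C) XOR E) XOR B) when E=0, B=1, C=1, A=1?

Substituting: (((1 XNOR 1) XOR 0) XOR 1)
= 0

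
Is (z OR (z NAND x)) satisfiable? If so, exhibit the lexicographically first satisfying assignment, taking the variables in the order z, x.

z=0, x=0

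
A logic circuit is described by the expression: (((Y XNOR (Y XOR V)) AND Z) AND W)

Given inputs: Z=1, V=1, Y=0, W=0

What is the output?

Substituting: (((0 XNOR (0 XOR 1)) AND 1) AND 0)
= 0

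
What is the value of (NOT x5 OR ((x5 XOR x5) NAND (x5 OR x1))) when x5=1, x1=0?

Substituting: (NOT 1 OR ((1 XOR 1) NAND (1 OR 0)))
= 1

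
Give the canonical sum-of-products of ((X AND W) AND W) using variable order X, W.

Σm(3) = (X AND W)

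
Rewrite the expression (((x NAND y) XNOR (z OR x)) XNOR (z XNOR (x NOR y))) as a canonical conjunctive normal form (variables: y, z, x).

(y OR NOT z OR NOT x) AND (NOT y OR z OR x) AND (NOT y OR z OR NOT x) AND (NOT y OR NOT z OR x)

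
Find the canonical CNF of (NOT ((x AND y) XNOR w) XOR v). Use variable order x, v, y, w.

(x OR v OR y OR w) AND (x OR v OR NOT y OR w) AND (x OR NOT v OR y OR NOT w) AND (x OR NOT v OR NOT y OR NOT w) AND (NOT x OR v OR y OR w) AND (NOT x OR v OR NOT y OR NOT w) AND (NOT x OR NOT v OR y OR NOT w) AND (NOT x OR NOT v OR NOT y OR w)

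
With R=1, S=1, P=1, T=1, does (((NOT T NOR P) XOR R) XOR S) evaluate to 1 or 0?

Substituting: (((NOT 1 NOR 1) XOR 1) XOR 1)
= 0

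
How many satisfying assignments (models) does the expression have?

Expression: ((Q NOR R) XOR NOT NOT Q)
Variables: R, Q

Satisfying assignments: (0,0), (0,1), (1,1)
Count: 3 out of 4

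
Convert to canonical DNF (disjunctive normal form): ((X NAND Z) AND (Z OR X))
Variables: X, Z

(NOT X AND Z) OR (X AND NOT Z)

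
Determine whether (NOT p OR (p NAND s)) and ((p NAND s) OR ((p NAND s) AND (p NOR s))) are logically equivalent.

Yes, they are equivalent — the two output columns agree on all 4 assignments:
p | s | Expression 1 | Expression 2
-----------------------------------
0 | 0 | 1 | 1
0 | 1 | 1 | 1
1 | 0 | 1 | 1
1 | 1 | 0 | 0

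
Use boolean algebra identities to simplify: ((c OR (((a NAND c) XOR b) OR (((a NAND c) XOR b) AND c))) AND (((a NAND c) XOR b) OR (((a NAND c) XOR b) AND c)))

By absorption (E AND (E OR v) = E) then absorption (E OR (E AND v) = E):
= ((a NAND c) XOR b)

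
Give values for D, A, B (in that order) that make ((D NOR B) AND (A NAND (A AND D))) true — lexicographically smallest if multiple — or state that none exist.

D=0, A=0, B=0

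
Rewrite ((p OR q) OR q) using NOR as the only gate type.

((((p NOR q) NOR (p NOR q)) NOR q) NOR (((p NOR q) NOR (p NOR q)) NOR q))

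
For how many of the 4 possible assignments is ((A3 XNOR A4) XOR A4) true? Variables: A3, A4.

Satisfying assignments: (0,0), (0,1)
Count: 2 out of 4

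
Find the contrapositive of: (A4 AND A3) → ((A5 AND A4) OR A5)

Contrapositive: NOT ((A5 AND A4) OR A5) → NOT (A4 AND A3)
Note: A statement and its contrapositive are logically equivalent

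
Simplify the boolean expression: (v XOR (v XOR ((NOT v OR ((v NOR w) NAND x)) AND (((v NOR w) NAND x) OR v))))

By XOR self-cancellation ((E XOR v) XOR v = E) then distribution ((E OR v) AND (E OR NOT v) = E):
= ((v NOR w) NAND x)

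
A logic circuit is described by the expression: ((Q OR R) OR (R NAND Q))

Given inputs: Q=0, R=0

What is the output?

Substituting: ((0 OR 0) OR (0 NAND 0))
= 1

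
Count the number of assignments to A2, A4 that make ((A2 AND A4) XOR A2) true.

Satisfying assignments: (1,0)
Count: 1 out of 4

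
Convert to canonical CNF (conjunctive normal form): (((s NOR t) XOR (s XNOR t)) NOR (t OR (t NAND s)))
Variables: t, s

(t OR s) AND (t OR NOT s) AND (NOT t OR s) AND (NOT t OR NOT s)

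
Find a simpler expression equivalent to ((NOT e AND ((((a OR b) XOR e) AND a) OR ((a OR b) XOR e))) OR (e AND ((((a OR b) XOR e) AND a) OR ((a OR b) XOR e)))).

By distribution ((E AND v) OR (E AND NOT v) = E) then absorption (E OR (E AND v) = E):
= ((a OR b) XOR e)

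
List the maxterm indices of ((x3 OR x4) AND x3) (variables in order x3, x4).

ΠM(0, 1) = (x3 OR x4) AND (x3 OR NOT x4)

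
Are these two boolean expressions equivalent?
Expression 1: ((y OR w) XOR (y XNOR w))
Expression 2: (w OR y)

No. Counterexample: with w=0, y=0, Expression 1 = 1 but Expression 2 = 0.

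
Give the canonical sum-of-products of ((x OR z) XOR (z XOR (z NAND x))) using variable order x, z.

Σm(0, 1) = (NOT x AND NOT z) OR (NOT x AND z)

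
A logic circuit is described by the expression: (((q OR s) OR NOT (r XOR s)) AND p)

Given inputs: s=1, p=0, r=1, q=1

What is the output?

Substituting: (((1 OR 1) OR NOT (1 XOR 1)) AND 0)
= 0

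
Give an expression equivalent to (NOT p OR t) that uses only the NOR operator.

(((p NOR p) NOR t) NOR ((p NOR p) NOR t))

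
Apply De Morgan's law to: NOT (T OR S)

NOT T AND NOT S
De Morgan's: NOT(OR of terms) = AND of negations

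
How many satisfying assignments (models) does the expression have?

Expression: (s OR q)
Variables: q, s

Satisfying assignments: (0,1), (1,0), (1,1)
Count: 3 out of 4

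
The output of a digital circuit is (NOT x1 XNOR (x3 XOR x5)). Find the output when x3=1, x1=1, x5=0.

Substituting: (NOT 1 XNOR (1 XOR 0))
= 0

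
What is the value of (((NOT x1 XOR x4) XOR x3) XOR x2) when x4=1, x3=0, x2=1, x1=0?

Substituting: (((NOT 0 XOR 1) XOR 0) XOR 1)
= 1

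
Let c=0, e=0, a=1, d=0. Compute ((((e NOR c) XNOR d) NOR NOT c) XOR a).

Substituting: ((((0 NOR 0) XNOR 0) NOR NOT 0) XOR 1)
= 1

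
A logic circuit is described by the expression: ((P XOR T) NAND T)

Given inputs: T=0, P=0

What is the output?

Substituting: ((0 XOR 0) NAND 0)
= 1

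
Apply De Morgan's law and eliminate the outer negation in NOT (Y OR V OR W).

NOT Y AND NOT V AND NOT W
De Morgan's: NOT(OR of terms) = AND of negations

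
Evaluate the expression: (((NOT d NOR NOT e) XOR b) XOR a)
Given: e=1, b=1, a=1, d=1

Substituting: (((NOT 1 NOR NOT 1) XOR 1) XOR 1)
= 1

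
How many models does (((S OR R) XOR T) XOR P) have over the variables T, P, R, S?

Satisfying assignments: (0,0,0,1), (0,0,1,0), (0,0,1,1), (0,1,0,0), (1,0,0,0), (1,1,0,1), (1,1,1,0), (1,1,1,1)
Count: 8 out of 16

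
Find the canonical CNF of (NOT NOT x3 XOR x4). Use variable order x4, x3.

(x4 OR x3) AND (NOT x4 OR NOT x3)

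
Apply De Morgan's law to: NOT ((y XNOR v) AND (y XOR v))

NOT (y XNOR v) OR NOT (y XOR v)
De Morgan's: NOT(AND of terms) = OR of negations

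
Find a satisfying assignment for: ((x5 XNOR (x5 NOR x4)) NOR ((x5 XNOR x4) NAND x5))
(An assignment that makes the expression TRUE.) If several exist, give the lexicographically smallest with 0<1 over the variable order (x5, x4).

x5=1, x4=1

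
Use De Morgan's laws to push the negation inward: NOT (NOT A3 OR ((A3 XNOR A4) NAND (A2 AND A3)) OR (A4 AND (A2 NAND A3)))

A3 AND NOT ((A3 XNOR A4) NAND (A2 AND A3)) AND NOT (A4 AND (A2 NAND A3))
De Morgan's: NOT(OR of terms) = AND of negations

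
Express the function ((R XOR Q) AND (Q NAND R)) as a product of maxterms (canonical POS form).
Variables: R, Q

ΠM(0, 3) = (R OR Q) AND (NOT R OR NOT Q)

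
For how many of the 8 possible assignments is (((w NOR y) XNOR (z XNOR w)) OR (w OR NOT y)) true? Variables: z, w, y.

Satisfying assignments: (0,0,0), (0,1,0), (0,1,1), (1,0,0), (1,0,1), (1,1,0), (1,1,1)
Count: 7 out of 8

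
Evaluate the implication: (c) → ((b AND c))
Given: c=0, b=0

Antecedent (c) = 0; consequent ((b AND c)) = 0.
0 → 0 = 1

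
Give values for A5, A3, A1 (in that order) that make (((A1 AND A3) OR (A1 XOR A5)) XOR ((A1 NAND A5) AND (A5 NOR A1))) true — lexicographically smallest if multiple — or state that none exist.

A5=0, A3=0, A1=0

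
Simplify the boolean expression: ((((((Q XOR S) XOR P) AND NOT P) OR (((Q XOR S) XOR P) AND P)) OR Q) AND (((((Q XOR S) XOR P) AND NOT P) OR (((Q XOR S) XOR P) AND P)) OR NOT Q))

By distribution ((E OR v) AND (E OR NOT v) = E) then distribution ((E AND v) OR (E AND NOT v) = E):
= ((Q XOR S) XOR P)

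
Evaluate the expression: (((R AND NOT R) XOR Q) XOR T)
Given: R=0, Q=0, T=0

Substituting: (((0 AND NOT 0) XOR 0) XOR 0)
= 0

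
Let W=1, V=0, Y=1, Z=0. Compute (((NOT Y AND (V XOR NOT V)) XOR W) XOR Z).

Substituting: (((NOT 1 AND (0 XOR NOT 0)) XOR 1) XOR 0)
= 1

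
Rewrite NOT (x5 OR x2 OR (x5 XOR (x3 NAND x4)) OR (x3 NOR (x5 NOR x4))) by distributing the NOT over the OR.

NOT x5 AND NOT x2 AND NOT (x5 XOR (x3 NAND x4)) AND NOT (x3 NOR (x5 NOR x4))
De Morgan's: NOT(OR of terms) = AND of negations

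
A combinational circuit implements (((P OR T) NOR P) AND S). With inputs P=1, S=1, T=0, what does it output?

Substituting: (((1 OR 0) NOR 1) AND 1)
= 0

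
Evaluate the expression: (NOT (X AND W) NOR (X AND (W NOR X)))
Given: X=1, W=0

Substituting: (NOT (1 AND 0) NOR (1 AND (0 NOR 1)))
= 0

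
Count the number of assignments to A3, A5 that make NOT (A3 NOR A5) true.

Satisfying assignments: (0,1), (1,0), (1,1)
Count: 3 out of 4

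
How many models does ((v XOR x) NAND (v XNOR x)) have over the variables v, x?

Satisfying assignments: (0,0), (0,1), (1,0), (1,1)
Count: 4 out of 4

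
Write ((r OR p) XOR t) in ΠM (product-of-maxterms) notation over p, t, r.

ΠM(0, 3, 6, 7) = (p OR t OR r) AND (p OR NOT t OR NOT r) AND (NOT p OR NOT t OR r) AND (NOT p OR NOT t OR NOT r)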